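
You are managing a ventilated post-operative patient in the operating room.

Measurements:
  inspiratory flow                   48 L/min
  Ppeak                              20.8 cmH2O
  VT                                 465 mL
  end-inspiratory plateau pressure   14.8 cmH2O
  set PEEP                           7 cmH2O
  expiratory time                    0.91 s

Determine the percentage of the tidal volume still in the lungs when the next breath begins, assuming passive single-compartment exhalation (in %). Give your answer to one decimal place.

Flow: 48 L/min ÷ 60 = 0.8 L/s.
R = (PIP − Pplat)/V̇ = (20.8 − 14.8) / 0.8 = 6.0/0.8 = 7.5 cmH2O·s/L.
C = Vt/(Pplat − PEEP) = 465.0 / (14.8 − 7) = 465.0/7.8 = 59.615 mL/cmH2O.
τ = R × C = 7.5 × 0.05962 L/cmH2O = 0.4472 s.
Fraction remaining at end-expiration = e^(−Te/τ) = e^(−0.91/0.4472) = 0.1307 → 13.07%.

13.1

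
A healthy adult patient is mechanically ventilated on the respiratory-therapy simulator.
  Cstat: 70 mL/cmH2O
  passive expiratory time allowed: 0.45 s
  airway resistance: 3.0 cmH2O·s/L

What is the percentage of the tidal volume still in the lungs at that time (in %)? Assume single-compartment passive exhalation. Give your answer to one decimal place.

τ = R × C = 3.0 × 70 mL/cmH2O = 3.0 × 0.070 L/cmH2O = 0.21 s.
Passive exhalation: V(t)/V₀ = e^(−t/τ) = e^(−0.45/0.21) = 0.1173.
Fraction remaining = 0.1173 → 11.73%.

11.7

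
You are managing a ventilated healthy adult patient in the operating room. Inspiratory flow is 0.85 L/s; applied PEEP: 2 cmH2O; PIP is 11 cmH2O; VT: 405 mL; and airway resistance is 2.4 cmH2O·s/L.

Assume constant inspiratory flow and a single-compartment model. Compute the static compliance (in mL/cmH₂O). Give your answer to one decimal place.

Equation of motion (constant flow): PIP = Vt/C + R·V̇ + PEEP.
Vt/C = PIP − R·V̇ − PEEP = 11 − 2.4×0.85 − 2 = 11 − 2.04 − 2 = 6.96 cmH2O.
C = Vt / 6.96 = 405 / 6.96 = 58.19 mL/cmH2O.

58.2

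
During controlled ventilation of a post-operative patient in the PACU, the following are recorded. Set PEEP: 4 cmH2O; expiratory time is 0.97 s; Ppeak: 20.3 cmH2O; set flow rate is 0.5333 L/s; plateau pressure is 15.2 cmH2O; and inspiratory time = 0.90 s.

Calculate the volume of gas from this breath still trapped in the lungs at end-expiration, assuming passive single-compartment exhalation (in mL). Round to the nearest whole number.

Vt = flow × Ti = 0.5333 L/s × 0.90 s × 1000 mL/L = 479.97 mL.
R = (PIP − Pplat)/V̇ = (20.3 − 15.2) / 0.5333 = 5.1/0.5333 = 9.563 cmH2O·s/L.
C = Vt/(Pplat − PEEP) = 479.97 / (15.2 − 4) = 479.97/11.2 = 42.854 mL/cmH2O.
τ = R × C = 9.563 × 0.04285 L/cmH2O = 0.4098 s.
Fraction remaining = e^(−Te/τ) = e^(−0.97/0.4098) = 0.09376.
Trapped volume = 479.97 × 0.09376 = 45.002 mL.

45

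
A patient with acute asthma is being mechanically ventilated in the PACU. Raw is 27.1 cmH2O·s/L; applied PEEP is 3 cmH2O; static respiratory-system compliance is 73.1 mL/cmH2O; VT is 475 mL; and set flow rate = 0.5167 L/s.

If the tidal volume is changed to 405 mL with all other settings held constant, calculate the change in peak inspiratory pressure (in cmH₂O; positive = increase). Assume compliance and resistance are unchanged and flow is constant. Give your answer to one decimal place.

-1.0

PIP = Vt/C + R·V̇ + PEEP (constant-flow equation of motion).
Only the elastic term changes: ΔPIP = ΔVt / C = (405 − 475) / 73.1 = -0.9576 cmH2O.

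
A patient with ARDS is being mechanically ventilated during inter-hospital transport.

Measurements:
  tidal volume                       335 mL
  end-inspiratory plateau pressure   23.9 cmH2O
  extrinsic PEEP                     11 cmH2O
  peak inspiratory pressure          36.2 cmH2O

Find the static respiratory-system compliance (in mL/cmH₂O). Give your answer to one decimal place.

26.0

Cstat = Vt / (Pplat − PEEP) = 335 / (23.9 − 11) = 335 / 12.9 = 25.969 mL/cmH2O.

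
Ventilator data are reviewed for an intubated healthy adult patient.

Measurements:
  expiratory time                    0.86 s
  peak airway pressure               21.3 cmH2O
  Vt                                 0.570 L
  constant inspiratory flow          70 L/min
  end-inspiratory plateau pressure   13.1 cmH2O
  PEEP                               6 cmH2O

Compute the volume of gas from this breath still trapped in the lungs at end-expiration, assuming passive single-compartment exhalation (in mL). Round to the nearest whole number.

124

Flow: 70 L/min ÷ 60 = 1.1667 L/s.
R = (PIP − Pplat)/V̇ = (21.3 − 13.1) / 1.1667 = 8.2/1.1667 = 7.028 cmH2O·s/L.
C = Vt/(Pplat − PEEP) = 570.0 / (13.1 − 6) = 570.0/7.1 = 80.282 mL/cmH2O.
τ = R × C = 7.028 × 0.08028 L/cmH2O = 0.5642 s.
Fraction remaining = e^(−Te/τ) = e^(−0.86/0.5642) = 0.2178.
Trapped volume = 570.0 × 0.2178 = 124.15 mL.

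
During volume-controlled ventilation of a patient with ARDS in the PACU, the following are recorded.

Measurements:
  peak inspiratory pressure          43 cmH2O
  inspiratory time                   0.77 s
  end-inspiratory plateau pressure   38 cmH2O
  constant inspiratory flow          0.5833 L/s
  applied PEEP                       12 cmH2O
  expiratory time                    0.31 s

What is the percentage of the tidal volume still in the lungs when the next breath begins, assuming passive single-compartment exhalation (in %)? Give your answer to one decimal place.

12.3

Vt = flow × Ti = 0.5833 L/s × 0.77 s × 1000 mL/L = 449.14 mL.
R = (PIP − Pplat)/V̇ = (43 − 38) / 0.5833 = 5.0/0.5833 = 8.572 cmH2O·s/L.
C = Vt/(Pplat − PEEP) = 449.14 / (38 − 12) = 449.14/26.0 = 17.275 mL/cmH2O.
τ = R × C = 8.572 × 0.01728 L/cmH2O = 0.1481 s.
Fraction remaining at end-expiration = e^(−Te/τ) = e^(−0.31/0.1481) = 0.1233 → 12.33%.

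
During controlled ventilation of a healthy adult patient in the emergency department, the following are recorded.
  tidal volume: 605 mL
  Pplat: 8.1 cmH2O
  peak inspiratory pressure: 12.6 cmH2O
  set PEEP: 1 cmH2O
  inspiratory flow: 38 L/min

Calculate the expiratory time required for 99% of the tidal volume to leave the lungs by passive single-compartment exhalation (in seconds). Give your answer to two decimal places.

2.79

Flow: 38 L/min ÷ 60 = 0.6333 L/s.
R = (PIP − Pplat)/V̇ = (12.6 − 8.1) / 0.6333 = 4.5/0.6333 = 7.106 cmH2O·s/L.
C = Vt/(Pplat − PEEP) = 605.0 / (8.1 − 1) = 605.0/7.1 = 85.211 mL/cmH2O.
τ = R × C = 7.106 × 0.08521 L/cmH2O = 0.6055 s.
t = −τ·ln(1 − 0.99) = −0.6055·ln(0.01) = 2.788 s.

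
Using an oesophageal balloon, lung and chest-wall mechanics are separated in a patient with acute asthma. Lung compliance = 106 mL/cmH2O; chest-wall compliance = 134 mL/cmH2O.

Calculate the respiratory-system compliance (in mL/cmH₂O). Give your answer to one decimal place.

Lung and chest wall are elastances in series: 1/Crs = 1/CL + 1/Ccw.
1/Crs = 1/106 + 1/134 = 0.0169.
Crs = 59.172 mL/cmH2O.

59.2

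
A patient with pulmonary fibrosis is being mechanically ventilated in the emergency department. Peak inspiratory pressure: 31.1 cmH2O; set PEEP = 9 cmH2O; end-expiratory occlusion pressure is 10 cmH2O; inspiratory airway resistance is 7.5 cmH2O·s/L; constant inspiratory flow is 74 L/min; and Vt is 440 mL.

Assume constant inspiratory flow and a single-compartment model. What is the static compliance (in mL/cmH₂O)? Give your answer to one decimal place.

37.1

Flow: 74 L/min ÷ 60 = 1.2333 L/s.
Total PEEP = 10 cmH2O (set 9 + intrinsic 1); this is the baseline alveolar pressure.
Equation of motion (constant flow): PIP = Vt/C + R·V̇ + PEEP.
Vt/C = PIP − R·V̇ − PEEP = 31.1 − 7.5×1.2333 − 10 = 31.1 − 9.25 − 10 = 11.85 cmH2O.
C = Vt / 11.85 = 440 / 11.85 = 37.131 mL/cmH2O.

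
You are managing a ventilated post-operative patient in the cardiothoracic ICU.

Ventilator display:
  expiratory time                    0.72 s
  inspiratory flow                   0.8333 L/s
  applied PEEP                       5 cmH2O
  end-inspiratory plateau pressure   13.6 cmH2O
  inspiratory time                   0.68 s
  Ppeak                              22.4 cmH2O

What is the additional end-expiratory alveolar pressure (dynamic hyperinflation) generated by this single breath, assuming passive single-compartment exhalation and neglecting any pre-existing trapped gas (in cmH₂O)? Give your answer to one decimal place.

Vt = flow × Ti = 0.8333 L/s × 0.68 s × 1000 mL/L = 566.64 mL.
R = (PIP − Pplat)/V̇ = (22.4 − 13.6) / 0.8333 = 8.8/0.8333 = 10.56 cmH2O·s/L.
C = Vt/(Pplat − PEEP) = 566.64 / (13.6 − 5) = 566.64/8.6 = 65.888 mL/cmH2O.
τ = R × C = 10.56 × 0.06589 L/cmH2O = 0.6958 s.
Fraction remaining = e^(−Te/τ) = e^(−0.72/0.6958) = 0.3553; trapped volume = 566.64 × 0.3553 = 201.33 mL.
Additional alveolar pressure from trapping ≈ V_trapped / C = 201.33 / 65.888 = 3.056 cmH2O.

3.1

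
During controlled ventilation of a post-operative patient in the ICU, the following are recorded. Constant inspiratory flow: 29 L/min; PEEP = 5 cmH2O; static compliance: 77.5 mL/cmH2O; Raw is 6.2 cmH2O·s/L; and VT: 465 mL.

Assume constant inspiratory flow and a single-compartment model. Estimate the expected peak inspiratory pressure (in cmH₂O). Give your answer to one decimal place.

Flow: 29 L/min ÷ 60 = 0.4833 L/s.
Equation of motion (constant flow): PIP = Vt/C + R·V̇ + PEEP.
PIP = 465/77.5 + 6.2×0.4833 + 5 = 6.0 + 2.996 + 5 = 13.996 cmH2O.

14.0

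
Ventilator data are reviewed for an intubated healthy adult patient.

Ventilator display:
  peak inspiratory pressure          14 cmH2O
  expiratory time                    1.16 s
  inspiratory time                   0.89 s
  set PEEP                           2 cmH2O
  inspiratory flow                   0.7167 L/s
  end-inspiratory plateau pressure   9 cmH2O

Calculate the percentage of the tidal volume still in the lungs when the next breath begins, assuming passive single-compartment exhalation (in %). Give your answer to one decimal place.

16.1

Vt = flow × Ti = 0.7167 L/s × 0.89 s × 1000 mL/L = 637.86 mL.
R = (PIP − Pplat)/V̇ = (14 − 9) / 0.7167 = 5.0/0.7167 = 6.976 cmH2O·s/L.
C = Vt/(Pplat − PEEP) = 637.86 / (9 − 2) = 637.86/7.0 = 91.123 mL/cmH2O.
τ = R × C = 6.976 × 0.09112 L/cmH2O = 0.6357 s.
Fraction remaining at end-expiration = e^(−Te/τ) = e^(−1.16/0.6357) = 0.1613 → 16.13%.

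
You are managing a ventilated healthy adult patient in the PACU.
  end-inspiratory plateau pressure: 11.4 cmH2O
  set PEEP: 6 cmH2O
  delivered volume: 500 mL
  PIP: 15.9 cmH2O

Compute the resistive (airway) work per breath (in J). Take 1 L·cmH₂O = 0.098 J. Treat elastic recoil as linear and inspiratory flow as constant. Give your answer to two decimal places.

With constant inspiratory flow the resistive pressure is constant at PIP − Pplat = 15.9 − 11.4 = 4.5 cmH2O, so resistive work = 4.5 × 0.500 = 2.25 L·cmH2O.
× 0.098 J/(L·cmH2O) → 0.2205 J.

0.22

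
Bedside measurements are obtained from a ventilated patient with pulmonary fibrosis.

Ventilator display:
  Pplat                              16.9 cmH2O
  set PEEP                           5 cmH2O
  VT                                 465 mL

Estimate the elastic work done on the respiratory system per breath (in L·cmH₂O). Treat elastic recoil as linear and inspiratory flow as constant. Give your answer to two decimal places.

Elastic work ≈ ½ × (Pplat − PEEP) × Vt = 0.5 × (16.9 − 5) × 0.465 L = 0.5 × 11.9 × 0.465 = 2.767 L·cmH2O.

2.77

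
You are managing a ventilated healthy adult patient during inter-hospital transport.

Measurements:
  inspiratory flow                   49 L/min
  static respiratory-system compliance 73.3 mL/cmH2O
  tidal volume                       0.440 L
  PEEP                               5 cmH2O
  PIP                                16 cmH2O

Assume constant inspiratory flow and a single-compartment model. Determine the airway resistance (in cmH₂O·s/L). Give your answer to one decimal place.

6.1

Flow: 49 L/min ÷ 60 = 0.8167 L/s.
Equation of motion (constant flow): PIP = Vt/C + R·V̇ + PEEP.
R·V̇ = PIP − Vt/C − PEEP = 16 − 440/73.3 − 5 = 16 − 6.003 − 5 = 4.997 cmH2O.
R = 4.997 / 0.8167 = 6.119 cmH2O·s/L.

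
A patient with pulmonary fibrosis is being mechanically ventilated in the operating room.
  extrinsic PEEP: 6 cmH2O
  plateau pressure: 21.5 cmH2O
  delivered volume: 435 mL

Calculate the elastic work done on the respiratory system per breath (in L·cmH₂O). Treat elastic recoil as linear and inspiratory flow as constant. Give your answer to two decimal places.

3.37

Elastic work ≈ ½ × (Pplat − PEEP) × Vt = 0.5 × (21.5 − 6) × 0.435 L = 0.5 × 15.5 × 0.435 = 3.371 L·cmH2O.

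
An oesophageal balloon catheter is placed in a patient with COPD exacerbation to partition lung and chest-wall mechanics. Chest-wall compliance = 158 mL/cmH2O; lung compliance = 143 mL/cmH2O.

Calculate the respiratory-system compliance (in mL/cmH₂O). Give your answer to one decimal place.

Lung and chest wall are elastances in series: 1/Crs = 1/CL + 1/Ccw.
1/Crs = 1/143 + 1/158 = 0.01332.
Crs = 75.075 mL/cmH2O.

75.1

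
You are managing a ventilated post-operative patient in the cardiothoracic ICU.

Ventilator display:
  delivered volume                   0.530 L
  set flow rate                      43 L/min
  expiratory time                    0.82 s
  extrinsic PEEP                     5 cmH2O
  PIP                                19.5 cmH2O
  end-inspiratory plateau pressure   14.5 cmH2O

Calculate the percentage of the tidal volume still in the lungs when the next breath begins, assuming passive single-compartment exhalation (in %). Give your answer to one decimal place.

12.2

Flow: 43 L/min ÷ 60 = 0.7167 L/s.
R = (PIP − Pplat)/V̇ = (19.5 − 14.5) / 0.7167 = 5.0/0.7167 = 6.976 cmH2O·s/L.
C = Vt/(Pplat − PEEP) = 530.0 / (14.5 − 5) = 530.0/9.5 = 55.789 mL/cmH2O.
τ = R × C = 6.976 × 0.05579 L/cmH2O = 0.3892 s.
Fraction remaining at end-expiration = e^(−Te/τ) = e^(−0.82/0.3892) = 0.1216 → 12.16%.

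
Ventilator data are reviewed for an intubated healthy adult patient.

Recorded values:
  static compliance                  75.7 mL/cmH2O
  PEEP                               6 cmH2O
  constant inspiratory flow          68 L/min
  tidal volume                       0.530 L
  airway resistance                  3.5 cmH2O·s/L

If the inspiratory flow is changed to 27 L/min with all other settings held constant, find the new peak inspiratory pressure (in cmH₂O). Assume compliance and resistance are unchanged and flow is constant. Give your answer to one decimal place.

14.6

Flow: 68 L/min ÷ 60 = 1.1333 L/s.
New flow: 27 L/min ÷ 60 = 0.45 L/s.
PIP = Vt/C + R·V̇ + PEEP (constant-flow equation of motion).
Only the resistive term changes: ΔPIP = R × ΔV̇ = 3.5 × (0.45 − 1.1333) = 3.5 × -0.6833 = -2.392 cmH2O.
Original PIP = 530/75.7 + 3.5×1.1333 + 6 = 16.968 cmH2O; new PIP = 16.968 + (-2.392) = 14.576 cmH2O.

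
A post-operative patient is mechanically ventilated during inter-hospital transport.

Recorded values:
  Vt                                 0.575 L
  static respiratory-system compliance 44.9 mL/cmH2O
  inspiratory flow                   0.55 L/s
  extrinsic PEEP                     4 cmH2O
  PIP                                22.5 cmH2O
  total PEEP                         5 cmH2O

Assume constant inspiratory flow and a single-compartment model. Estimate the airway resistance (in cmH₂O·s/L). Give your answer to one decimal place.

8.5

Total PEEP = 5 cmH2O (set 4 + intrinsic 1); this is the baseline alveolar pressure.
Equation of motion (constant flow): PIP = Vt/C + R·V̇ + PEEP.
R·V̇ = PIP − Vt/C − PEEP = 22.5 − 575/44.9 − 5 = 22.5 − 12.806 − 5 = 4.694 cmH2O.
R = 4.694 / 0.55 = 8.535 cmH2O·s/L.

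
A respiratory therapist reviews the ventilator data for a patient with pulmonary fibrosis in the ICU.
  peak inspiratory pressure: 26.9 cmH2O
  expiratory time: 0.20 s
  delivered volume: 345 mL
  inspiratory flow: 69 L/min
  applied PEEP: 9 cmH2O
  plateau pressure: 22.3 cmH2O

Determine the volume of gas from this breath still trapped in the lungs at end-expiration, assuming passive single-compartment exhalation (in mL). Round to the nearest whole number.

Flow: 69 L/min ÷ 60 = 1.15 L/s.
R = (PIP − Pplat)/V̇ = (26.9 − 22.3) / 1.15 = 4.6/1.15 = 4.0 cmH2O·s/L.
C = Vt/(Pplat − PEEP) = 345.0 / (22.3 − 9) = 345.0/13.3 = 25.94 mL/cmH2O.
τ = R × C = 4.0 × 0.02594 L/cmH2O = 0.1038 s.
Fraction remaining = e^(−Te/τ) = e^(−0.20/0.1038) = 0.1456.
Trapped volume = 345.0 × 0.1456 = 50.232 mL.

50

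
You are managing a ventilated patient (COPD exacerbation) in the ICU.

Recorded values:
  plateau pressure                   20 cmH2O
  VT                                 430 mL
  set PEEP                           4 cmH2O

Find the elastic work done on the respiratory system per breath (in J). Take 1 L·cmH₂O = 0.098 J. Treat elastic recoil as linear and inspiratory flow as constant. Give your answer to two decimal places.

0.34

Elastic work ≈ ½ × (Pplat − PEEP) × Vt = 0.5 × (20 − 4) × 0.430 L = 0.5 × 16.0 × 0.430 = 3.44 L·cmH2O.
× 0.098 J/(L·cmH2O) → 0.3371 J.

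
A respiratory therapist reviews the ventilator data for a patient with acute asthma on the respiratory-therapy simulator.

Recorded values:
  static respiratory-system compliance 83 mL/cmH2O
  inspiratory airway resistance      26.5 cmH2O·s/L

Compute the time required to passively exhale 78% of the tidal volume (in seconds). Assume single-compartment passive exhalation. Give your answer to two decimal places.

3.33

τ = R × C = 26.5 × 83 mL/cmH2O = 26.5 × 0.083 L/cmH2O = 2.2 s.
Exhaled fraction f = 1 − e^(−t/τ) → t = −τ·ln(1 − f) = −2.2·ln(0.22) = 3.331 s.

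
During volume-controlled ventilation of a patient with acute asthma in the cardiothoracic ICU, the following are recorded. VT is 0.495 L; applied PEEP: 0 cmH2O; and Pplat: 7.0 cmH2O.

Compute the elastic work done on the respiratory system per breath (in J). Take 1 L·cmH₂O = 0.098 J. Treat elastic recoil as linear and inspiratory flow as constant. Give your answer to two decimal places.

Elastic work ≈ ½ × (Pplat − PEEP) × Vt = 0.5 × (7.0 − 0) × 0.495 L = 0.5 × 7.0 × 0.495 = 1.733 L·cmH2O.
× 0.098 J/(L·cmH2O) → 0.1698 J.

0.17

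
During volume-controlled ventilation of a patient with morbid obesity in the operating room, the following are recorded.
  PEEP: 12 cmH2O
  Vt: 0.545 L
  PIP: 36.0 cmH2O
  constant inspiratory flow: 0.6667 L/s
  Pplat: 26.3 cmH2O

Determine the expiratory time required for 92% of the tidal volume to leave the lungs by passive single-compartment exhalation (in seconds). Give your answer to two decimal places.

R = (PIP − Pplat)/V̇ = (36.0 − 26.3) / 0.6667 = 9.7/0.6667 = 14.549 cmH2O·s/L.
C = Vt/(Pplat − PEEP) = 545.0 / (26.3 − 12) = 545.0/14.3 = 38.112 mL/cmH2O.
τ = R × C = 14.549 × 0.03811 L/cmH2O = 0.5545 s.
t = −τ·ln(1 − 0.92) = −0.5545·ln(0.08) = 1.401 s.

1.40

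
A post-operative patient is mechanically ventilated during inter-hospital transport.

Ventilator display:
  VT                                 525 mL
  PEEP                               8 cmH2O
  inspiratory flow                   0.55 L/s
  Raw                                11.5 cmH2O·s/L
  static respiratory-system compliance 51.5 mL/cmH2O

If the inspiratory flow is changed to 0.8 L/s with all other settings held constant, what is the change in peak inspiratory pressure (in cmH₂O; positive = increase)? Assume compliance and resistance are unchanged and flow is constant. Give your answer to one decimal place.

PIP = Vt/C + R·V̇ + PEEP (constant-flow equation of motion).
Only the resistive term changes: ΔPIP = R × ΔV̇ = 11.5 × (0.8 − 0.55) = 11.5 × 0.25 = 2.875 cmH2O.

2.9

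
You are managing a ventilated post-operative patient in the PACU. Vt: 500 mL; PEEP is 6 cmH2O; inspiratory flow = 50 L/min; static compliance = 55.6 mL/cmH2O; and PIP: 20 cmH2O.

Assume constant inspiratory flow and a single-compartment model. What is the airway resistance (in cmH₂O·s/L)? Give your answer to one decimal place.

6.0

Flow: 50 L/min ÷ 60 = 0.8333 L/s.
Equation of motion (constant flow): PIP = Vt/C + R·V̇ + PEEP.
R·V̇ = PIP − Vt/C − PEEP = 20 − 500/55.6 − 6 = 20 − 8.993 − 6 = 5.007 cmH2O.
R = 5.007 / 0.8333 = 6.009 cmH2O·s/L.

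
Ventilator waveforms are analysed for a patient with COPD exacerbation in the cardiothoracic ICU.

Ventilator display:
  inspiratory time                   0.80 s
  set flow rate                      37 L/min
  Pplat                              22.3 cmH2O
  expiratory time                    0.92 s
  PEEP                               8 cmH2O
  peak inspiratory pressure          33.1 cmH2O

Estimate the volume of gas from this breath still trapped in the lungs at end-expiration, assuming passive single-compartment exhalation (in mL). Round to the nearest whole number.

108

Flow: 37 L/min ÷ 60 = 0.6167 L/s.
Vt = flow × Ti = 0.6167 L/s × 0.80 s × 1000 mL/L = 493.36 mL.
R = (PIP − Pplat)/V̇ = (33.1 − 22.3) / 0.6167 = 10.8/0.6167 = 17.513 cmH2O·s/L.
C = Vt/(Pplat − PEEP) = 493.36 / (22.3 − 8) = 493.36/14.3 = 34.501 mL/cmH2O.
τ = R × C = 17.513 × 0.0345 L/cmH2O = 0.6042 s.
Fraction remaining = e^(−Te/τ) = e^(−0.92/0.6042) = 0.2181.
Trapped volume = 493.36 × 0.2181 = 107.6 mL.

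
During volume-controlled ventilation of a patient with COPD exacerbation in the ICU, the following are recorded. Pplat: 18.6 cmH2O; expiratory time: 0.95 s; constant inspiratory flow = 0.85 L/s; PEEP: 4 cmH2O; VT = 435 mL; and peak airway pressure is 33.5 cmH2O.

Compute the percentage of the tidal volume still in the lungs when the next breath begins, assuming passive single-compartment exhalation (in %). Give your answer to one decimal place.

16.2

R = (PIP − Pplat)/V̇ = (33.5 − 18.6) / 0.85 = 14.9/0.85 = 17.529 cmH2O·s/L.
C = Vt/(Pplat − PEEP) = 435.0 / (18.6 − 4) = 435.0/14.6 = 29.795 mL/cmH2O.
τ = R × C = 17.529 × 0.0298 L/cmH2O = 0.5224 s.
Fraction remaining at end-expiration = e^(−Te/τ) = e^(−0.95/0.5224) = 0.1623 → 16.23%.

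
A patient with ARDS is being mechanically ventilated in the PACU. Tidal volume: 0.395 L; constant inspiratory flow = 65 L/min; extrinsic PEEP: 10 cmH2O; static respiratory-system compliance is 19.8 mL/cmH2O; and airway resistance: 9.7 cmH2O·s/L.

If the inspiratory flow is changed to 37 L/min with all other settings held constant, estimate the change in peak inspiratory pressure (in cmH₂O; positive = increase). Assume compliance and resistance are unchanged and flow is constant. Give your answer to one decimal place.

Flow: 65 L/min ÷ 60 = 1.0833 L/s.
New flow: 37 L/min ÷ 60 = 0.6167 L/s.
PIP = Vt/C + R·V̇ + PEEP (constant-flow equation of motion).
Only the resistive term changes: ΔPIP = R × ΔV̇ = 9.7 × (0.6167 − 1.0833) = 9.7 × -0.4666 = -4.526 cmH2O.

-4.5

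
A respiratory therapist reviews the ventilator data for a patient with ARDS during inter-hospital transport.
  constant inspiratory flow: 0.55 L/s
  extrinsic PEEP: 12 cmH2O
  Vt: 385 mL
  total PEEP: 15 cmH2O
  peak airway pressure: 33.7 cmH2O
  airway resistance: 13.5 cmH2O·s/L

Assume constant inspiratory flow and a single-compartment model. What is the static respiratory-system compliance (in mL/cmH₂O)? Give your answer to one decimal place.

Total PEEP = 15 cmH2O (set 12 + intrinsic 3); this is the baseline alveolar pressure.
Equation of motion (constant flow): PIP = Vt/C + R·V̇ + PEEP.
Vt/C = PIP − R·V̇ − PEEP = 33.7 − 13.5×0.55 − 15 = 33.7 − 7.425 − 15 = 11.275 cmH2O.
C = Vt / 11.275 = 385 / 11.275 = 34.146 mL/cmH2O.

34.1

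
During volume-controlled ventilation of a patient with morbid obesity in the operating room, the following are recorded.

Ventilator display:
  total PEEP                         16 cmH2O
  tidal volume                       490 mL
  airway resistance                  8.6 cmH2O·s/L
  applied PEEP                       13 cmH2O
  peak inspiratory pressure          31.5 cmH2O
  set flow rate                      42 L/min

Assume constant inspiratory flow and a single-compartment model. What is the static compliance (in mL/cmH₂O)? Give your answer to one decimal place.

51.7

Flow: 42 L/min ÷ 60 = 0.7 L/s.
Total PEEP = 16 cmH2O (set 13 + intrinsic 3); this is the baseline alveolar pressure.
Equation of motion (constant flow): PIP = Vt/C + R·V̇ + PEEP.
Vt/C = PIP − R·V̇ − PEEP = 31.5 − 8.6×0.7 − 16 = 31.5 − 6.02 − 16 = 9.48 cmH2O.
C = Vt / 9.48 = 490 / 9.48 = 51.688 mL/cmH2O.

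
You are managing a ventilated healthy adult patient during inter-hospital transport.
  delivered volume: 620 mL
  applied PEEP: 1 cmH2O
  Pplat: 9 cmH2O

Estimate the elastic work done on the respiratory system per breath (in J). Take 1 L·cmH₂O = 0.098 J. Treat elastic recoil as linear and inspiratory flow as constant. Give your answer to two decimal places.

Elastic work ≈ ½ × (Pplat − PEEP) × Vt = 0.5 × (9 − 1) × 0.620 L = 0.5 × 8.0 × 0.620 = 2.48 L·cmH2O.
× 0.098 J/(L·cmH2O) → 0.243 J.

0.24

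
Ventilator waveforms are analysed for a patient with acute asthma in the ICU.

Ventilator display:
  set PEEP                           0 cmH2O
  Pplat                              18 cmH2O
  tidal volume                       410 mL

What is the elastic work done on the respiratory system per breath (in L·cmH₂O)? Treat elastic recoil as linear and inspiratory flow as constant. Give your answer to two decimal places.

3.69

Elastic work ≈ ½ × (Pplat − PEEP) × Vt = 0.5 × (18 − 0) × 0.410 L = 0.5 × 18.0 × 0.410 = 3.69 L·cmH2O.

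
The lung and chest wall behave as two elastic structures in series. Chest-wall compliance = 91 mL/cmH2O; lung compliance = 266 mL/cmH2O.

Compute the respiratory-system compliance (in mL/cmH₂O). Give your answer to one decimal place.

Lung and chest wall are elastances in series: 1/Crs = 1/CL + 1/Ccw.
1/Crs = 1/266 + 1/91 = 0.01475.
Crs = 67.797 mL/cmH2O.

67.8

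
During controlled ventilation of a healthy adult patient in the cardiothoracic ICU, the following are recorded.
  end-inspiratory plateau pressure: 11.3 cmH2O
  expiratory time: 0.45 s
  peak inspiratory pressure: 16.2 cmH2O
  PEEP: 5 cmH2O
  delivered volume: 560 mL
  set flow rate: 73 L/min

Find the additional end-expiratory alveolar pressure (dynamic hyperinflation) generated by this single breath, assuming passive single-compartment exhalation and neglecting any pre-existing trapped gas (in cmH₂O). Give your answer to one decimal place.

Flow: 73 L/min ÷ 60 = 1.2167 L/s.
R = (PIP − Pplat)/V̇ = (16.2 − 11.3) / 1.2167 = 4.9/1.2167 = 4.027 cmH2O·s/L.
C = Vt/(Pplat − PEEP) = 560.0 / (11.3 − 5) = 560.0/6.3 = 88.889 mL/cmH2O.
τ = R × C = 4.027 × 0.08889 L/cmH2O = 0.358 s.
Fraction remaining = e^(−Te/τ) = e^(−0.45/0.358) = 0.2845; trapped volume = 560.0 × 0.2845 = 159.32 mL.
Additional alveolar pressure from trapping ≈ V_trapped / C = 159.32 / 88.889 = 1.792 cmH2O.

1.8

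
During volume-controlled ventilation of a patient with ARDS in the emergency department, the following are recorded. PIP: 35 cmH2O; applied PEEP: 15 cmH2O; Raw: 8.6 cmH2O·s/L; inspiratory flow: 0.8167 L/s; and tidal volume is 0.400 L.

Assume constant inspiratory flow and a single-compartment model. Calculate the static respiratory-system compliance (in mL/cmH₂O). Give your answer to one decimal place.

30.8

Equation of motion (constant flow): PIP = Vt/C + R·V̇ + PEEP.
Vt/C = PIP − R·V̇ − PEEP = 35 − 8.6×0.8167 − 15 = 35 − 7.024 − 15 = 12.976 cmH2O.
C = Vt / 12.976 = 400 / 12.976 = 30.826 mL/cmH2O.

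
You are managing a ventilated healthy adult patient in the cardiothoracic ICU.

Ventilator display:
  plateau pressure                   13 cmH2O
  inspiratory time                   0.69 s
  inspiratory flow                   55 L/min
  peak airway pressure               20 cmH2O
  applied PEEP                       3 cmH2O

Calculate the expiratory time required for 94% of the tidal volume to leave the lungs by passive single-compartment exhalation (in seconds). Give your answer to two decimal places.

Flow: 55 L/min ÷ 60 = 0.9167 L/s.
Vt = flow × Ti = 0.9167 L/s × 0.69 s × 1000 mL/L = 632.52 mL.
R = (PIP − Pplat)/V̇ = (20 − 13) / 0.9167 = 7.0/0.9167 = 7.636 cmH2O·s/L.
C = Vt/(Pplat − PEEP) = 632.52 / (13 − 3) = 632.52/10.0 = 63.252 mL/cmH2O.
τ = R × C = 7.636 × 0.06325 L/cmH2O = 0.483 s.
t = −τ·ln(1 − 0.94) = −0.483·ln(0.06) = 1.359 s.

1.36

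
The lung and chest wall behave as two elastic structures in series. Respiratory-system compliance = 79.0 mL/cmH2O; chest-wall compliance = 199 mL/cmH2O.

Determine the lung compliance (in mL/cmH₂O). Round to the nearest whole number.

1/CL = 1/Crs − 1/Ccw.
1/CL = 1/79.0 − 1/199 = 0.007633.
CL = 131.01 mL/cmH2O.

131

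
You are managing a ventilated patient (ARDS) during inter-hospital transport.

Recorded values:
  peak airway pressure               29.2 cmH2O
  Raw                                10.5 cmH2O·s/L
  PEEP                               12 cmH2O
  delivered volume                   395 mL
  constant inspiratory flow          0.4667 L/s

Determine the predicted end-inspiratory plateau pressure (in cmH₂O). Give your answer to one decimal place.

24.3

Pplat = PIP − Raw × flow = 29.2 − 10.5 × 0.4667 = 29.2 − 4.9 = 24.3 cmH2O.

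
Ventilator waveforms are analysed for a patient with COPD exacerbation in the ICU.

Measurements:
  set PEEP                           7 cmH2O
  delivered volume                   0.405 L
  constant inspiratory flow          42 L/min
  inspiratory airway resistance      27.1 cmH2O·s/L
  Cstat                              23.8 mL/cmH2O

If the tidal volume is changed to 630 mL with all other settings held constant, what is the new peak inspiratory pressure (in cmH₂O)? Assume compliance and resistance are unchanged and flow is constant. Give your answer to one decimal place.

52.4

Flow: 42 L/min ÷ 60 = 0.7 L/s.
PIP = Vt/C + R·V̇ + PEEP (constant-flow equation of motion).
Only the elastic term changes: ΔPIP = ΔVt / C = (630 − 405) / 23.8 = 9.454 cmH2O.
Original PIP = 405/23.8 + 27.1×0.7 + 7 = 42.987 cmH2O; new PIP = 42.987 + (9.454) = 52.441 cmH2O.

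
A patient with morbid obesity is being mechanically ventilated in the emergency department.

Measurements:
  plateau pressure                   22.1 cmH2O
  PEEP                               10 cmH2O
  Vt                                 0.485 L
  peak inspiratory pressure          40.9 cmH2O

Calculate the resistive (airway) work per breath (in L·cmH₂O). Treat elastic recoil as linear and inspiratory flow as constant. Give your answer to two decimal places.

9.12

With constant inspiratory flow the resistive pressure is constant at PIP − Pplat = 40.9 − 22.1 = 18.8 cmH2O, so resistive work = 18.8 × 0.485 = 9.118 L·cmH2O.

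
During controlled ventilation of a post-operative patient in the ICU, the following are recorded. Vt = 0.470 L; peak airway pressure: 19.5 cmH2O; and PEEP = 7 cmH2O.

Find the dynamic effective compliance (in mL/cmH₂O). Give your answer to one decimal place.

37.6

Dynamic compliance = Vt / (PIP − PEEP) = 470 / (19.5 − 7) = 470 / 12.5 = 37.6 mL/cmH2O.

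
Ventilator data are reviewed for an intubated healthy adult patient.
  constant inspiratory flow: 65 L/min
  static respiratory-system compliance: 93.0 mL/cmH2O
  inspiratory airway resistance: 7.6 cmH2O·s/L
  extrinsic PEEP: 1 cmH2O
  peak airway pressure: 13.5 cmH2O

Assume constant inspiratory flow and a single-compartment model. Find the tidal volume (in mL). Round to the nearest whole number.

Flow: 65 L/min ÷ 60 = 1.0833 L/s.
Equation of motion (constant flow): PIP = Vt/C + R·V̇ + PEEP.
Vt/C = PIP − R·V̇ − PEEP = 13.5 − 8.233 − 1 = 4.267 cmH2O.
Vt = C × 4.267 = 93.0 × 4.267 = 396.83 mL.

397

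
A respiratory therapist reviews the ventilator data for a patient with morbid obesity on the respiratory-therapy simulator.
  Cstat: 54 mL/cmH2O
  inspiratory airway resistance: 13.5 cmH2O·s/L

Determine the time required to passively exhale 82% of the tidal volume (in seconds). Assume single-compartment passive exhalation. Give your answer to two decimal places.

1.25

τ = R × C = 13.5 × 54 mL/cmH2O = 13.5 × 0.054 L/cmH2O = 0.729 s.
Exhaled fraction f = 1 − e^(−t/τ) → t = −τ·ln(1 − f) = −0.729·ln(0.18) = 1.25 s.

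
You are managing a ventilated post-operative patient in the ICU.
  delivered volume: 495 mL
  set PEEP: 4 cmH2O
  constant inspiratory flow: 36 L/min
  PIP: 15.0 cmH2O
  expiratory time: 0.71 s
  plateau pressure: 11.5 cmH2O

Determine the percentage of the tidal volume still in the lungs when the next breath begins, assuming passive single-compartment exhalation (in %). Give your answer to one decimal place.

Flow: 36 L/min ÷ 60 = 0.6 L/s.
R = (PIP − Pplat)/V̇ = (15.0 − 11.5) / 0.6 = 3.5/0.6 = 5.833 cmH2O·s/L.
C = Vt/(Pplat − PEEP) = 495.0 / (11.5 − 4) = 495.0/7.5 = 66.0 mL/cmH2O.
τ = R × C = 5.833 × 0.066 L/cmH2O = 0.385 s.
Fraction remaining at end-expiration = e^(−Te/τ) = e^(−0.71/0.385) = 0.1582 → 15.82%.

15.8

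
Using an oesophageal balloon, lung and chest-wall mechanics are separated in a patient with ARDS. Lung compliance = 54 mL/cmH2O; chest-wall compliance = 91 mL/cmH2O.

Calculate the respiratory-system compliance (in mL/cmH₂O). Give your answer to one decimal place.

Lung and chest wall are elastances in series: 1/Crs = 1/CL + 1/Ccw.
1/Crs = 1/54 + 1/91 = 0.02951.
Crs = 33.887 mL/cmH2O.

33.9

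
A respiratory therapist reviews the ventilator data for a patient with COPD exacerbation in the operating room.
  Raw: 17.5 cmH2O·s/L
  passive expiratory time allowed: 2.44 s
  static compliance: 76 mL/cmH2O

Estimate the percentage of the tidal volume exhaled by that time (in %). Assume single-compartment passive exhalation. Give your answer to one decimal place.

τ = R × C = 17.5 × 76 mL/cmH2O = 17.5 × 0.076 L/cmH2O = 1.33 s.
Passive exhalation: V(t)/V₀ = e^(−t/τ) = e^(−2.44/1.33) = 0.1597.
Fraction exhaled = 1 − 0.1597 = 0.8403 → 84.03%.

84.0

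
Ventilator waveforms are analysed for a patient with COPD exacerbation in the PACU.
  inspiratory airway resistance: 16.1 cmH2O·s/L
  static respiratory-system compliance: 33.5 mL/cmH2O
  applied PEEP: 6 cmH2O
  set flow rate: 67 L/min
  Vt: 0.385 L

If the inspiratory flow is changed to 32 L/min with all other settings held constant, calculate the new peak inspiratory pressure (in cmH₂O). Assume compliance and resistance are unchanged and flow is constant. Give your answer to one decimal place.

26.1

Flow: 67 L/min ÷ 60 = 1.1167 L/s.
New flow: 32 L/min ÷ 60 = 0.5333 L/s.
PIP = Vt/C + R·V̇ + PEEP (constant-flow equation of motion).
Only the resistive term changes: ΔPIP = R × ΔV̇ = 16.1 × (0.5333 − 1.1167) = 16.1 × -0.5834 = -9.393 cmH2O.
Original PIP = 385/33.5 + 16.1×1.1167 + 6 = 35.471 cmH2O; new PIP = 35.471 + (-9.393) = 26.078 cmH2O.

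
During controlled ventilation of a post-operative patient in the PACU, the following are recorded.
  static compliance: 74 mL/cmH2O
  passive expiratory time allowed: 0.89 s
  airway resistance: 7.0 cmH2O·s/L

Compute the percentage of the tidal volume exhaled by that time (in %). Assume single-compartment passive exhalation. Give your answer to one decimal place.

τ = R × C = 7.0 × 74 mL/cmH2O = 7.0 × 0.074 L/cmH2O = 0.518 s.
Passive exhalation: V(t)/V₀ = e^(−t/τ) = e^(−0.89/0.518) = 0.1794.
Fraction exhaled = 1 − 0.1794 = 0.8206 → 82.06%.

82.1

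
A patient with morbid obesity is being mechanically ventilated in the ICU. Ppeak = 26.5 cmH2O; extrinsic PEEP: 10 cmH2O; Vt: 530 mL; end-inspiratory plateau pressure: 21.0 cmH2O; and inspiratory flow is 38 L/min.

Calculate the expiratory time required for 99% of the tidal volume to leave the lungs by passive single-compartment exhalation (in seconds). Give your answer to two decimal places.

Flow: 38 L/min ÷ 60 = 0.6333 L/s.
R = (PIP − Pplat)/V̇ = (26.5 − 21.0) / 0.6333 = 5.5/0.6333 = 8.685 cmH2O·s/L.
C = Vt/(Pplat − PEEP) = 530.0 / (21.0 − 10) = 530.0/11.0 = 48.182 mL/cmH2O.
τ = R × C = 8.685 × 0.04818 L/cmH2O = 0.4184 s.
t = −τ·ln(1 − 0.99) = −0.4184·ln(0.01) = 1.927 s.

1.93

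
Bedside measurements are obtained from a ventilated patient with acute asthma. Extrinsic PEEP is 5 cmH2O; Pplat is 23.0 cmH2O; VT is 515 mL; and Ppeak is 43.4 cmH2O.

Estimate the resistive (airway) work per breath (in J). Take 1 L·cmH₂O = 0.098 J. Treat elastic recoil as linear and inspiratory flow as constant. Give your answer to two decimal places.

With constant inspiratory flow the resistive pressure is constant at PIP − Pplat = 43.4 − 23.0 = 20.4 cmH2O, so resistive work = 20.4 × 0.515 = 10.506 L·cmH2O.
× 0.098 J/(L·cmH2O) → 1.03 J.

1.03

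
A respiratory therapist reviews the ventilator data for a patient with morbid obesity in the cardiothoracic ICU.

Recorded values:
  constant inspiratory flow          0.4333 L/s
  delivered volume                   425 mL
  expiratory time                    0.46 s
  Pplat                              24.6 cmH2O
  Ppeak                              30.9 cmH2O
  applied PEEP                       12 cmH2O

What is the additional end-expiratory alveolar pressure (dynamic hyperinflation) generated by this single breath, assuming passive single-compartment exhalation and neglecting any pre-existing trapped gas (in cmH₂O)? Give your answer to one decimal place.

4.9

R = (PIP − Pplat)/V̇ = (30.9 − 24.6) / 0.4333 = 6.3/0.4333 = 14.54 cmH2O·s/L.
C = Vt/(Pplat − PEEP) = 425.0 / (24.6 − 12) = 425.0/12.6 = 33.73 mL/cmH2O.
τ = R × C = 14.54 × 0.03373 L/cmH2O = 0.4904 s.
Fraction remaining = e^(−Te/τ) = e^(−0.46/0.4904) = 0.3914; trapped volume = 425.0 × 0.3914 = 166.35 mL.
Additional alveolar pressure from trapping ≈ V_trapped / C = 166.35 / 33.73 = 4.932 cmH2O.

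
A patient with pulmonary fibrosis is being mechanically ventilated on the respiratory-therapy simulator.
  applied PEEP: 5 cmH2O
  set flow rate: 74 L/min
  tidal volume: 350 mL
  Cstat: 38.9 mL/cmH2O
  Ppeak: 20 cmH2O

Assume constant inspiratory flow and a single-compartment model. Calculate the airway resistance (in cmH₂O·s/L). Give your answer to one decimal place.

4.9

Flow: 74 L/min ÷ 60 = 1.2333 L/s.
Equation of motion (constant flow): PIP = Vt/C + R·V̇ + PEEP.
R·V̇ = PIP − Vt/C − PEEP = 20 − 350/38.9 − 5 = 20 − 8.997 − 5 = 6.003 cmH2O.
R = 6.003 / 1.2333 = 4.867 cmH2O·s/L.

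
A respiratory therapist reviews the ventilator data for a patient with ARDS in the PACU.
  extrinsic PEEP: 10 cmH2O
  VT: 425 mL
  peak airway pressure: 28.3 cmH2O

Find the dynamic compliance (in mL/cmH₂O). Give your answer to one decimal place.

23.2

Dynamic compliance = Vt / (PIP − PEEP) = 425 / (28.3 − 10) = 425 / 18.3 = 23.224 mL/cmH2O.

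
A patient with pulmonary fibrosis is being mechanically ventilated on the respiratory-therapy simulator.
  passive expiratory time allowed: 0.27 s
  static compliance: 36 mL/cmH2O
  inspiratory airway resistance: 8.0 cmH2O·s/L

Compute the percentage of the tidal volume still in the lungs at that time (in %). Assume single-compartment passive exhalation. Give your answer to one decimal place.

τ = R × C = 8.0 × 36 mL/cmH2O = 8.0 × 0.036 L/cmH2O = 0.288 s.
Passive exhalation: V(t)/V₀ = e^(−t/τ) = e^(−0.27/0.288) = 0.3916.
Fraction remaining = 0.3916 → 39.16%.

39.2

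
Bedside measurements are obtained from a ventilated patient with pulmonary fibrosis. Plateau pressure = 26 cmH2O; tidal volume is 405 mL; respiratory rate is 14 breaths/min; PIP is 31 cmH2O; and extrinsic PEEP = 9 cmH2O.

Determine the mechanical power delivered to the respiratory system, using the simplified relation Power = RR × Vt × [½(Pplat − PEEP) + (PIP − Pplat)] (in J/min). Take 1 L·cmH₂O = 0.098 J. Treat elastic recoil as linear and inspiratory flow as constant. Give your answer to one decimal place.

Per-breath work = Vt × [½(Pplat−PEEP) + (PIP−Pplat)] = 0.405 × [0.5×17.0 + 5.0] = 0.405 × 13.5 = 5.468 L·cmH2O.
Power = 14 × 5.468 = 76.552 L·cmH2O/min.
× 0.098 J/(L·cmH2O) → 7.502 J/min.

7.5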